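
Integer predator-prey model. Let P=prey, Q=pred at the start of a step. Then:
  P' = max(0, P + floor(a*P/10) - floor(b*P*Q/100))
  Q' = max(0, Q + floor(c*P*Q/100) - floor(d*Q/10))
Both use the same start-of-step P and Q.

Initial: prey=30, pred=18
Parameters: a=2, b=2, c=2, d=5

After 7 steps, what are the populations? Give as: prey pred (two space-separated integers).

Step 1: prey: 30+6-10=26; pred: 18+10-9=19
Step 2: prey: 26+5-9=22; pred: 19+9-9=19
Step 3: prey: 22+4-8=18; pred: 19+8-9=18
Step 4: prey: 18+3-6=15; pred: 18+6-9=15
Step 5: prey: 15+3-4=14; pred: 15+4-7=12
Step 6: prey: 14+2-3=13; pred: 12+3-6=9
Step 7: prey: 13+2-2=13; pred: 9+2-4=7

Answer: 13 7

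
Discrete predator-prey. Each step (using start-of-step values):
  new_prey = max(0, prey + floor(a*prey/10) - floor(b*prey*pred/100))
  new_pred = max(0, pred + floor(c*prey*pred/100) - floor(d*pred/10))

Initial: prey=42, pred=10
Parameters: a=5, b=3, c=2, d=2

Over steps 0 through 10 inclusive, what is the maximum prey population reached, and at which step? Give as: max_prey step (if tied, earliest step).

Step 1: prey: 42+21-12=51; pred: 10+8-2=16
Step 2: prey: 51+25-24=52; pred: 16+16-3=29
Step 3: prey: 52+26-45=33; pred: 29+30-5=54
Step 4: prey: 33+16-53=0; pred: 54+35-10=79
Step 5: prey: 0+0-0=0; pred: 79+0-15=64
Step 6: prey: 0+0-0=0; pred: 64+0-12=52
Step 7: prey: 0+0-0=0; pred: 52+0-10=42
Step 8: prey: 0+0-0=0; pred: 42+0-8=34
Step 9: prey: 0+0-0=0; pred: 34+0-6=28
Step 10: prey: 0+0-0=0; pred: 28+0-5=23
Max prey = 52 at step 2

Answer: 52 2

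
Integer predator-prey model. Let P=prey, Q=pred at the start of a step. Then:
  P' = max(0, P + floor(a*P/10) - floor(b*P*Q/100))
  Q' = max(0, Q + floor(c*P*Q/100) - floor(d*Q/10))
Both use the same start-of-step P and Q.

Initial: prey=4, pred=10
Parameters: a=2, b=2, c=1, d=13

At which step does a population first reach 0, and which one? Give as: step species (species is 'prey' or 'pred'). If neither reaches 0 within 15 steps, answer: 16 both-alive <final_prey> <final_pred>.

Step 1: prey: 4+0-0=4; pred: 10+0-13=0
First extinction: pred at step 1

Answer: 1 pred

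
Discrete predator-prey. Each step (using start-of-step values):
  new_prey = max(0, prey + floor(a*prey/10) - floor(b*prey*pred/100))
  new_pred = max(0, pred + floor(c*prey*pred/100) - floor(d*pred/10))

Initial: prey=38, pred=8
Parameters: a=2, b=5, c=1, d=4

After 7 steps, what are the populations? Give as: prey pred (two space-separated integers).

Answer: 20 2

Derivation:
Step 1: prey: 38+7-15=30; pred: 8+3-3=8
Step 2: prey: 30+6-12=24; pred: 8+2-3=7
Step 3: prey: 24+4-8=20; pred: 7+1-2=6
Step 4: prey: 20+4-6=18; pred: 6+1-2=5
Step 5: prey: 18+3-4=17; pred: 5+0-2=3
Step 6: prey: 17+3-2=18; pred: 3+0-1=2
Step 7: prey: 18+3-1=20; pred: 2+0-0=2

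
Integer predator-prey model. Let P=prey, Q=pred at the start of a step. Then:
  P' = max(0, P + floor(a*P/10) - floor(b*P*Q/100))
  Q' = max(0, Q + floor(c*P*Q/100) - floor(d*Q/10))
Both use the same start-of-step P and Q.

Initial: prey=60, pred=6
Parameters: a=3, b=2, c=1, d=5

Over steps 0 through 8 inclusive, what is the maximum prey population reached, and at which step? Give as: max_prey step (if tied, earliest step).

Step 1: prey: 60+18-7=71; pred: 6+3-3=6
Step 2: prey: 71+21-8=84; pred: 6+4-3=7
Step 3: prey: 84+25-11=98; pred: 7+5-3=9
Step 4: prey: 98+29-17=110; pred: 9+8-4=13
Step 5: prey: 110+33-28=115; pred: 13+14-6=21
Step 6: prey: 115+34-48=101; pred: 21+24-10=35
Step 7: prey: 101+30-70=61; pred: 35+35-17=53
Step 8: prey: 61+18-64=15; pred: 53+32-26=59
Max prey = 115 at step 5

Answer: 115 5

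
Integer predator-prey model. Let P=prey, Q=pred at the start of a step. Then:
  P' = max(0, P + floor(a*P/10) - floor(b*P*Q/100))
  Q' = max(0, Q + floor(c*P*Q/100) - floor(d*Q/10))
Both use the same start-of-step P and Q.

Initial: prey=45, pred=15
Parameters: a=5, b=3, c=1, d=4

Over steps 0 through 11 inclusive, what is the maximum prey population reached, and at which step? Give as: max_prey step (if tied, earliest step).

Answer: 50 3

Derivation:
Step 1: prey: 45+22-20=47; pred: 15+6-6=15
Step 2: prey: 47+23-21=49; pred: 15+7-6=16
Step 3: prey: 49+24-23=50; pred: 16+7-6=17
Step 4: prey: 50+25-25=50; pred: 17+8-6=19
Step 5: prey: 50+25-28=47; pred: 19+9-7=21
Step 6: prey: 47+23-29=41; pred: 21+9-8=22
Step 7: prey: 41+20-27=34; pred: 22+9-8=23
Step 8: prey: 34+17-23=28; pred: 23+7-9=21
Step 9: prey: 28+14-17=25; pred: 21+5-8=18
Step 10: prey: 25+12-13=24; pred: 18+4-7=15
Step 11: prey: 24+12-10=26; pred: 15+3-6=12
Max prey = 50 at step 3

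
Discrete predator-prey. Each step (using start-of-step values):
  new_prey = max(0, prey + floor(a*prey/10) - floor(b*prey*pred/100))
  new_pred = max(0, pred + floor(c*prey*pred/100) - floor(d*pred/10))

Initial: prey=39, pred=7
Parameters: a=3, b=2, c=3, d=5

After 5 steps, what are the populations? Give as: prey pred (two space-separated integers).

Answer: 0 77

Derivation:
Step 1: prey: 39+11-5=45; pred: 7+8-3=12
Step 2: prey: 45+13-10=48; pred: 12+16-6=22
Step 3: prey: 48+14-21=41; pred: 22+31-11=42
Step 4: prey: 41+12-34=19; pred: 42+51-21=72
Step 5: prey: 19+5-27=0; pred: 72+41-36=77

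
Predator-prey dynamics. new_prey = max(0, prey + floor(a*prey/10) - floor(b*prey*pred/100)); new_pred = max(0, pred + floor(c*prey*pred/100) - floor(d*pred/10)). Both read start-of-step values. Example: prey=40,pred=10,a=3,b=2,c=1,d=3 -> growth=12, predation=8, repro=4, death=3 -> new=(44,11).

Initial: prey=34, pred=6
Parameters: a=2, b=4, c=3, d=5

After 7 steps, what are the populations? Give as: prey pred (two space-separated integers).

Answer: 2 4

Derivation:
Step 1: prey: 34+6-8=32; pred: 6+6-3=9
Step 2: prey: 32+6-11=27; pred: 9+8-4=13
Step 3: prey: 27+5-14=18; pred: 13+10-6=17
Step 4: prey: 18+3-12=9; pred: 17+9-8=18
Step 5: prey: 9+1-6=4; pred: 18+4-9=13
Step 6: prey: 4+0-2=2; pred: 13+1-6=8
Step 7: prey: 2+0-0=2; pred: 8+0-4=4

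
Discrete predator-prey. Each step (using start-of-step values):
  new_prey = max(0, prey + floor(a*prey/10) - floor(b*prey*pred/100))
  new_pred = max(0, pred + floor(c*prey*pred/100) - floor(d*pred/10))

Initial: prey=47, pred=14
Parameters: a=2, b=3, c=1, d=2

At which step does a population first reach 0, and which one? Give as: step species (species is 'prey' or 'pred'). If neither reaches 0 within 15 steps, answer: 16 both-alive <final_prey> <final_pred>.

Step 1: prey: 47+9-19=37; pred: 14+6-2=18
Step 2: prey: 37+7-19=25; pred: 18+6-3=21
Step 3: prey: 25+5-15=15; pred: 21+5-4=22
Step 4: prey: 15+3-9=9; pred: 22+3-4=21
Step 5: prey: 9+1-5=5; pred: 21+1-4=18
Step 6: prey: 5+1-2=4; pred: 18+0-3=15
Step 7: prey: 4+0-1=3; pred: 15+0-3=12
Step 8: prey: 3+0-1=2; pred: 12+0-2=10
Step 9: prey: 2+0-0=2; pred: 10+0-2=8
Step 10: prey: 2+0-0=2; pred: 8+0-1=7
Step 11: prey: 2+0-0=2; pred: 7+0-1=6
Step 12: prey: 2+0-0=2; pred: 6+0-1=5
Step 13: prey: 2+0-0=2; pred: 5+0-1=4
Step 14: prey: 2+0-0=2; pred: 4+0-0=4
Steps 15-15: state stable at prey=2, pred=4 (no change)
No extinction within 15 steps

Answer: 16 both-alive 2 4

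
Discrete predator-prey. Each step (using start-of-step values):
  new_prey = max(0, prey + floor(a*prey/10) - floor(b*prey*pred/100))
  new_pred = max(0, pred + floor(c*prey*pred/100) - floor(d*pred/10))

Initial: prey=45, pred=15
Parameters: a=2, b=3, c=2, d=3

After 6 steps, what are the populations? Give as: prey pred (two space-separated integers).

Step 1: prey: 45+9-20=34; pred: 15+13-4=24
Step 2: prey: 34+6-24=16; pred: 24+16-7=33
Step 3: prey: 16+3-15=4; pred: 33+10-9=34
Step 4: prey: 4+0-4=0; pred: 34+2-10=26
Step 5: prey: 0+0-0=0; pred: 26+0-7=19
Step 6: prey: 0+0-0=0; pred: 19+0-5=14

Answer: 0 14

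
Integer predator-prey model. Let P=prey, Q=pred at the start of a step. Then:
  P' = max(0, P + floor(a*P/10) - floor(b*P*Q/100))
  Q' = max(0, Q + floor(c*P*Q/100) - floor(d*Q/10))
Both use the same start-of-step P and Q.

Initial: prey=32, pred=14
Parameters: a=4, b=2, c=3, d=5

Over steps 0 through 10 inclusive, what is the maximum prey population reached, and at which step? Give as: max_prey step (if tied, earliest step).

Step 1: prey: 32+12-8=36; pred: 14+13-7=20
Step 2: prey: 36+14-14=36; pred: 20+21-10=31
Step 3: prey: 36+14-22=28; pred: 31+33-15=49
Step 4: prey: 28+11-27=12; pred: 49+41-24=66
Step 5: prey: 12+4-15=1; pred: 66+23-33=56
Step 6: prey: 1+0-1=0; pred: 56+1-28=29
Step 7: prey: 0+0-0=0; pred: 29+0-14=15
Step 8: prey: 0+0-0=0; pred: 15+0-7=8
Step 9: prey: 0+0-0=0; pred: 8+0-4=4
Step 10: prey: 0+0-0=0; pred: 4+0-2=2
Max prey = 36 at step 1

Answer: 36 1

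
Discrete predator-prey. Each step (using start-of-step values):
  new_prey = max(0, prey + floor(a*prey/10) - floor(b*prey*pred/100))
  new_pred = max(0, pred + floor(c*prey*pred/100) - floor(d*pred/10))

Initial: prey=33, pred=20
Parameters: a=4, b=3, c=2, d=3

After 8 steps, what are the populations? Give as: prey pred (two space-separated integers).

Step 1: prey: 33+13-19=27; pred: 20+13-6=27
Step 2: prey: 27+10-21=16; pred: 27+14-8=33
Step 3: prey: 16+6-15=7; pred: 33+10-9=34
Step 4: prey: 7+2-7=2; pred: 34+4-10=28
Step 5: prey: 2+0-1=1; pred: 28+1-8=21
Step 6: prey: 1+0-0=1; pred: 21+0-6=15
Step 7: prey: 1+0-0=1; pred: 15+0-4=11
Step 8: prey: 1+0-0=1; pred: 11+0-3=8

Answer: 1 8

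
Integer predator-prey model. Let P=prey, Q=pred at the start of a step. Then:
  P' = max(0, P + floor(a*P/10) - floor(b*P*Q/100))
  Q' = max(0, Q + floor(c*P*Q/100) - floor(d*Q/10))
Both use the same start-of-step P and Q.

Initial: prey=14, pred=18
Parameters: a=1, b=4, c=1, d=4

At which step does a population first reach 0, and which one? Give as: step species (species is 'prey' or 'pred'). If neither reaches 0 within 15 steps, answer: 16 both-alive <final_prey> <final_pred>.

Step 1: prey: 14+1-10=5; pred: 18+2-7=13
Step 2: prey: 5+0-2=3; pred: 13+0-5=8
Step 3: prey: 3+0-0=3; pred: 8+0-3=5
Step 4: prey: 3+0-0=3; pred: 5+0-2=3
Step 5: prey: 3+0-0=3; pred: 3+0-1=2
Step 6: prey: 3+0-0=3; pred: 2+0-0=2
Steps 7-15: state stable at prey=3, pred=2 (no change)
No extinction within 15 steps

Answer: 16 both-alive 3 2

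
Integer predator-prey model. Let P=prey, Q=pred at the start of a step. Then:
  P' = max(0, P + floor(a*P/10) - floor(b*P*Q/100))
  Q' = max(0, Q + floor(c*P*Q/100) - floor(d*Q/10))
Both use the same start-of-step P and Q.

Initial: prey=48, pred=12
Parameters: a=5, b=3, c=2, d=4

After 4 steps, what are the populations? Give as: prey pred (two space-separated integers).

Step 1: prey: 48+24-17=55; pred: 12+11-4=19
Step 2: prey: 55+27-31=51; pred: 19+20-7=32
Step 3: prey: 51+25-48=28; pred: 32+32-12=52
Step 4: prey: 28+14-43=0; pred: 52+29-20=61

Answer: 0 61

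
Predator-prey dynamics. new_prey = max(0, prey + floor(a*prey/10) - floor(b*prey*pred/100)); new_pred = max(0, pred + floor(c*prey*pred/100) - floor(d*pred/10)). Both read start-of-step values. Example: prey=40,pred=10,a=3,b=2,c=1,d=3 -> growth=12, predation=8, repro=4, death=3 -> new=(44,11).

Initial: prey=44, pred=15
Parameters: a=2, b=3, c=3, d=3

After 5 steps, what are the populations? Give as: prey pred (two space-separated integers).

Answer: 0 25

Derivation:
Step 1: prey: 44+8-19=33; pred: 15+19-4=30
Step 2: prey: 33+6-29=10; pred: 30+29-9=50
Step 3: prey: 10+2-15=0; pred: 50+15-15=50
Step 4: prey: 0+0-0=0; pred: 50+0-15=35
Step 5: prey: 0+0-0=0; pred: 35+0-10=25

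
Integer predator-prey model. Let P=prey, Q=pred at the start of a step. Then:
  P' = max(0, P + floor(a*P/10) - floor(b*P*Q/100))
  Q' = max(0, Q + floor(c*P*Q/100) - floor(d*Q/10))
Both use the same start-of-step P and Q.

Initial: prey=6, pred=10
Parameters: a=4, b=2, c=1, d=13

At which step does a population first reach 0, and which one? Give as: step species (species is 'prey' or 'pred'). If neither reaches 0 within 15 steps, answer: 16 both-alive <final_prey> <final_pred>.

Answer: 1 pred

Derivation:
Step 1: prey: 6+2-1=7; pred: 10+0-13=0
First extinction: pred at step 1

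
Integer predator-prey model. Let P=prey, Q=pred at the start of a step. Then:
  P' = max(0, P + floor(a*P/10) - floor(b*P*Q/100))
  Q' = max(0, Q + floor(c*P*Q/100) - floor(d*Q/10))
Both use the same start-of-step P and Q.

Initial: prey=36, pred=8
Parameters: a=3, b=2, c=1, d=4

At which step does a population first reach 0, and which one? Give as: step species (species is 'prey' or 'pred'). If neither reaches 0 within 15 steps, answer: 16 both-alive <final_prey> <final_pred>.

Step 1: prey: 36+10-5=41; pred: 8+2-3=7
Step 2: prey: 41+12-5=48; pred: 7+2-2=7
Step 3: prey: 48+14-6=56; pred: 7+3-2=8
Step 4: prey: 56+16-8=64; pred: 8+4-3=9
Step 5: prey: 64+19-11=72; pred: 9+5-3=11
Step 6: prey: 72+21-15=78; pred: 11+7-4=14
Step 7: prey: 78+23-21=80; pred: 14+10-5=19
Step 8: prey: 80+24-30=74; pred: 19+15-7=27
Step 9: prey: 74+22-39=57; pred: 27+19-10=36
Step 10: prey: 57+17-41=33; pred: 36+20-14=42
Step 11: prey: 33+9-27=15; pred: 42+13-16=39
Step 12: prey: 15+4-11=8; pred: 39+5-15=29
Step 13: prey: 8+2-4=6; pred: 29+2-11=20
Step 14: prey: 6+1-2=5; pred: 20+1-8=13
Step 15: prey: 5+1-1=5; pred: 13+0-5=8
No extinction within 15 steps

Answer: 16 both-alive 5 8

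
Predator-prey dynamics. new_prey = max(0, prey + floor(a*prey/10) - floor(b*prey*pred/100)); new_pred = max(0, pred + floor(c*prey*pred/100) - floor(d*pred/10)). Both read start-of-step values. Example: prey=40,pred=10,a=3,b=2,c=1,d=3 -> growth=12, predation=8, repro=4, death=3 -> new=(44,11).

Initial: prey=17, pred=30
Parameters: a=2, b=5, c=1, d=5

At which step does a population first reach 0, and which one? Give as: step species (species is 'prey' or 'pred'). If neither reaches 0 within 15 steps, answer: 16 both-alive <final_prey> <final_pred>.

Step 1: prey: 17+3-25=0; pred: 30+5-15=20
First extinction: prey at step 1

Answer: 1 prey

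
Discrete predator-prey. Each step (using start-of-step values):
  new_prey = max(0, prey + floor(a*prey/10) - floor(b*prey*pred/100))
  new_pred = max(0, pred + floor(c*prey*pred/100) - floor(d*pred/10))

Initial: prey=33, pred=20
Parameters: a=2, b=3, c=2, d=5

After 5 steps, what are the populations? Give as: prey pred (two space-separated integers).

Step 1: prey: 33+6-19=20; pred: 20+13-10=23
Step 2: prey: 20+4-13=11; pred: 23+9-11=21
Step 3: prey: 11+2-6=7; pred: 21+4-10=15
Step 4: prey: 7+1-3=5; pred: 15+2-7=10
Step 5: prey: 5+1-1=5; pred: 10+1-5=6

Answer: 5 6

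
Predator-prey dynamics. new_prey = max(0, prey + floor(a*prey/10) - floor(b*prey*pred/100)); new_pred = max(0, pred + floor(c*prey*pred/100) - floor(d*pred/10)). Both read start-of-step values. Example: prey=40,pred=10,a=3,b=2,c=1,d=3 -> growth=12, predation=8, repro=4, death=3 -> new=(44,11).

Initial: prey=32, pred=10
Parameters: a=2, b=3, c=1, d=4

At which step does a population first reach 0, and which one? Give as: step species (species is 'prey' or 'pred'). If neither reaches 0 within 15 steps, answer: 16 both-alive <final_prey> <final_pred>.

Step 1: prey: 32+6-9=29; pred: 10+3-4=9
Step 2: prey: 29+5-7=27; pred: 9+2-3=8
Step 3: prey: 27+5-6=26; pred: 8+2-3=7
Step 4: prey: 26+5-5=26; pred: 7+1-2=6
Step 5: prey: 26+5-4=27; pred: 6+1-2=5
Step 6: prey: 27+5-4=28; pred: 5+1-2=4
Step 7: prey: 28+5-3=30; pred: 4+1-1=4
Step 8: prey: 30+6-3=33; pred: 4+1-1=4
Step 9: prey: 33+6-3=36; pred: 4+1-1=4
Step 10: prey: 36+7-4=39; pred: 4+1-1=4
Step 11: prey: 39+7-4=42; pred: 4+1-1=4
Step 12: prey: 42+8-5=45; pred: 4+1-1=4
Step 13: prey: 45+9-5=49; pred: 4+1-1=4
Step 14: prey: 49+9-5=53; pred: 4+1-1=4
Step 15: prey: 53+10-6=57; pred: 4+2-1=5
No extinction within 15 steps

Answer: 16 both-alive 57 5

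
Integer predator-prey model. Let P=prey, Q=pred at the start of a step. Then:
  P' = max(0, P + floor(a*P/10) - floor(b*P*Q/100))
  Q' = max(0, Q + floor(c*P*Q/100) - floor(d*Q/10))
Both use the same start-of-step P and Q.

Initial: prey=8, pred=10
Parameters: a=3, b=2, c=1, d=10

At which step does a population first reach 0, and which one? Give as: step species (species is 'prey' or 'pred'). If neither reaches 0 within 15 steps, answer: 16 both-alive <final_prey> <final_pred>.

Answer: 1 pred

Derivation:
Step 1: prey: 8+2-1=9; pred: 10+0-10=0
First extinction: pred at step 1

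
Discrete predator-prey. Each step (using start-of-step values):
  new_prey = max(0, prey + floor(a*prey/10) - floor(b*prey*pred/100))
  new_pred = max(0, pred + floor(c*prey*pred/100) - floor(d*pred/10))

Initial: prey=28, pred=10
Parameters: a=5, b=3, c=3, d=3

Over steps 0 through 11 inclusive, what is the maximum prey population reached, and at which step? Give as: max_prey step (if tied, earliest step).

Step 1: prey: 28+14-8=34; pred: 10+8-3=15
Step 2: prey: 34+17-15=36; pred: 15+15-4=26
Step 3: prey: 36+18-28=26; pred: 26+28-7=47
Step 4: prey: 26+13-36=3; pred: 47+36-14=69
Step 5: prey: 3+1-6=0; pred: 69+6-20=55
Step 6: prey: 0+0-0=0; pred: 55+0-16=39
Step 7: prey: 0+0-0=0; pred: 39+0-11=28
Step 8: prey: 0+0-0=0; pred: 28+0-8=20
Step 9: prey: 0+0-0=0; pred: 20+0-6=14
Step 10: prey: 0+0-0=0; pred: 14+0-4=10
Step 11: prey: 0+0-0=0; pred: 10+0-3=7
Max prey = 36 at step 2

Answer: 36 2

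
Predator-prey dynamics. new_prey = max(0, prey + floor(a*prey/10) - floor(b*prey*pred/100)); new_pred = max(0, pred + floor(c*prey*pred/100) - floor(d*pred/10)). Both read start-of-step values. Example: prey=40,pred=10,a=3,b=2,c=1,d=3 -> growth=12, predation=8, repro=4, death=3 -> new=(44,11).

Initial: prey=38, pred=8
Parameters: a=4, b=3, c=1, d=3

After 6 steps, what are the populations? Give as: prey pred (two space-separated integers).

Answer: 46 24

Derivation:
Step 1: prey: 38+15-9=44; pred: 8+3-2=9
Step 2: prey: 44+17-11=50; pred: 9+3-2=10
Step 3: prey: 50+20-15=55; pred: 10+5-3=12
Step 4: prey: 55+22-19=58; pred: 12+6-3=15
Step 5: prey: 58+23-26=55; pred: 15+8-4=19
Step 6: prey: 55+22-31=46; pred: 19+10-5=24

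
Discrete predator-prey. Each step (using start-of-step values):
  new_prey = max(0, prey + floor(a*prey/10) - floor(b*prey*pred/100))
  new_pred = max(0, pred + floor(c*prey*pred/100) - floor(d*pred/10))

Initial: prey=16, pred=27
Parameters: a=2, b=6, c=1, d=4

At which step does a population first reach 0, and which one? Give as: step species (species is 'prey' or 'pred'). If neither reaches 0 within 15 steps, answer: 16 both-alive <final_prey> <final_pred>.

Step 1: prey: 16+3-25=0; pred: 27+4-10=21
First extinction: prey at step 1

Answer: 1 prey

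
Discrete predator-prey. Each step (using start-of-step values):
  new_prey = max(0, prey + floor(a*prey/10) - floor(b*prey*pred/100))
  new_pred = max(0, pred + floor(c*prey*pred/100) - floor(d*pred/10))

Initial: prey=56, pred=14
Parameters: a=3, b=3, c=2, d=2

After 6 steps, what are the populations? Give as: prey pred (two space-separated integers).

Answer: 0 32

Derivation:
Step 1: prey: 56+16-23=49; pred: 14+15-2=27
Step 2: prey: 49+14-39=24; pred: 27+26-5=48
Step 3: prey: 24+7-34=0; pred: 48+23-9=62
Step 4: prey: 0+0-0=0; pred: 62+0-12=50
Step 5: prey: 0+0-0=0; pred: 50+0-10=40
Step 6: prey: 0+0-0=0; pred: 40+0-8=32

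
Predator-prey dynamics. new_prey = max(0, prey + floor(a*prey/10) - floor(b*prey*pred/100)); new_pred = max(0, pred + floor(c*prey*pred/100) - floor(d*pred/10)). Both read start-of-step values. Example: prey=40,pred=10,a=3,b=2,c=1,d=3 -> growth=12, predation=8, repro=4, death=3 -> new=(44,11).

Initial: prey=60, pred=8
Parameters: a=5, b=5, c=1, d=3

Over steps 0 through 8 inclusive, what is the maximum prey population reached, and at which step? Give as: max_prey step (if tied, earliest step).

Step 1: prey: 60+30-24=66; pred: 8+4-2=10
Step 2: prey: 66+33-33=66; pred: 10+6-3=13
Step 3: prey: 66+33-42=57; pred: 13+8-3=18
Step 4: prey: 57+28-51=34; pred: 18+10-5=23
Step 5: prey: 34+17-39=12; pred: 23+7-6=24
Step 6: prey: 12+6-14=4; pred: 24+2-7=19
Step 7: prey: 4+2-3=3; pred: 19+0-5=14
Step 8: prey: 3+1-2=2; pred: 14+0-4=10
Max prey = 66 at step 1

Answer: 66 1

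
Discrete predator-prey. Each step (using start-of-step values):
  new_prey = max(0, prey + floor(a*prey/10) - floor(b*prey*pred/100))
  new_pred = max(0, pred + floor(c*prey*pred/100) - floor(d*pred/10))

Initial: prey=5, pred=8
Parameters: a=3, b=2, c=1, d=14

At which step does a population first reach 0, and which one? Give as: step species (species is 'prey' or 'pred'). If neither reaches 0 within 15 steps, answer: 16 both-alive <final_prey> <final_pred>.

Step 1: prey: 5+1-0=6; pred: 8+0-11=0
First extinction: pred at step 1

Answer: 1 pred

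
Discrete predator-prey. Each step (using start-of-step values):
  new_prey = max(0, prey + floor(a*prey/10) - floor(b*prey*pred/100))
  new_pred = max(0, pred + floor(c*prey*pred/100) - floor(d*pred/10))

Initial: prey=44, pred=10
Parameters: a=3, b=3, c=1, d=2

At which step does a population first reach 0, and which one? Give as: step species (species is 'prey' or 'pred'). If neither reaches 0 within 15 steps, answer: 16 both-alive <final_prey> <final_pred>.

Answer: 16 both-alive 6 5

Derivation:
Step 1: prey: 44+13-13=44; pred: 10+4-2=12
Step 2: prey: 44+13-15=42; pred: 12+5-2=15
Step 3: prey: 42+12-18=36; pred: 15+6-3=18
Step 4: prey: 36+10-19=27; pred: 18+6-3=21
Step 5: prey: 27+8-17=18; pred: 21+5-4=22
Step 6: prey: 18+5-11=12; pred: 22+3-4=21
Step 7: prey: 12+3-7=8; pred: 21+2-4=19
Step 8: prey: 8+2-4=6; pred: 19+1-3=17
Step 9: prey: 6+1-3=4; pred: 17+1-3=15
Step 10: prey: 4+1-1=4; pred: 15+0-3=12
Step 11: prey: 4+1-1=4; pred: 12+0-2=10
Step 12: prey: 4+1-1=4; pred: 10+0-2=8
Step 13: prey: 4+1-0=5; pred: 8+0-1=7
Step 14: prey: 5+1-1=5; pred: 7+0-1=6
Step 15: prey: 5+1-0=6; pred: 6+0-1=5
No extinction within 15 steps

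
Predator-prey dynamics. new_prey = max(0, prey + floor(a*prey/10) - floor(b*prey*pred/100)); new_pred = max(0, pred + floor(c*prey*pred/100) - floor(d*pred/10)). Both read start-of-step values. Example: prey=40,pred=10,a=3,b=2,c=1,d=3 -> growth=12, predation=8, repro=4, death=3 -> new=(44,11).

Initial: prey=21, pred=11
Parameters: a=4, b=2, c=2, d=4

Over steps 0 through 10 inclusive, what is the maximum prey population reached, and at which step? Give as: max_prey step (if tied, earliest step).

Answer: 40 5

Derivation:
Step 1: prey: 21+8-4=25; pred: 11+4-4=11
Step 2: prey: 25+10-5=30; pred: 11+5-4=12
Step 3: prey: 30+12-7=35; pred: 12+7-4=15
Step 4: prey: 35+14-10=39; pred: 15+10-6=19
Step 5: prey: 39+15-14=40; pred: 19+14-7=26
Step 6: prey: 40+16-20=36; pred: 26+20-10=36
Step 7: prey: 36+14-25=25; pred: 36+25-14=47
Step 8: prey: 25+10-23=12; pred: 47+23-18=52
Step 9: prey: 12+4-12=4; pred: 52+12-20=44
Step 10: prey: 4+1-3=2; pred: 44+3-17=30
Max prey = 40 at step 5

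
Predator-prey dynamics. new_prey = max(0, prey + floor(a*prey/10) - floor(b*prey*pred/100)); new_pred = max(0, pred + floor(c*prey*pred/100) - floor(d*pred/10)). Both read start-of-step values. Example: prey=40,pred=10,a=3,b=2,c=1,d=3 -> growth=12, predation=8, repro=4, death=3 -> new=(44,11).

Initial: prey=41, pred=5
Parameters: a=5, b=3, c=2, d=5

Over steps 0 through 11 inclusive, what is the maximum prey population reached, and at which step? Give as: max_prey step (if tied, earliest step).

Answer: 83 3

Derivation:
Step 1: prey: 41+20-6=55; pred: 5+4-2=7
Step 2: prey: 55+27-11=71; pred: 7+7-3=11
Step 3: prey: 71+35-23=83; pred: 11+15-5=21
Step 4: prey: 83+41-52=72; pred: 21+34-10=45
Step 5: prey: 72+36-97=11; pred: 45+64-22=87
Step 6: prey: 11+5-28=0; pred: 87+19-43=63
Step 7: prey: 0+0-0=0; pred: 63+0-31=32
Step 8: prey: 0+0-0=0; pred: 32+0-16=16
Step 9: prey: 0+0-0=0; pred: 16+0-8=8
Step 10: prey: 0+0-0=0; pred: 8+0-4=4
Step 11: prey: 0+0-0=0; pred: 4+0-2=2
Max prey = 83 at step 3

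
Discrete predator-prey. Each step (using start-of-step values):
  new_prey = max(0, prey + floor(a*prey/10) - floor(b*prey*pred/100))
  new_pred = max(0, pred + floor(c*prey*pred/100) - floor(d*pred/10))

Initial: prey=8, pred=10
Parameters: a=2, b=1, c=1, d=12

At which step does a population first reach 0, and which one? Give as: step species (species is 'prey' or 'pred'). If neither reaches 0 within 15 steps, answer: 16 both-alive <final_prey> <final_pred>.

Answer: 1 pred

Derivation:
Step 1: prey: 8+1-0=9; pred: 10+0-12=0
First extinction: pred at step 1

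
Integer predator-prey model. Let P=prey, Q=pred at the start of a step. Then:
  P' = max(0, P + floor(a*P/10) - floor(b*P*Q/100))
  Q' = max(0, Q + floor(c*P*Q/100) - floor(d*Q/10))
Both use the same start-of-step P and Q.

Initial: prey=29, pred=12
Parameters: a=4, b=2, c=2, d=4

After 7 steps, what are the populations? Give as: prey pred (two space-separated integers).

Step 1: prey: 29+11-6=34; pred: 12+6-4=14
Step 2: prey: 34+13-9=38; pred: 14+9-5=18
Step 3: prey: 38+15-13=40; pred: 18+13-7=24
Step 4: prey: 40+16-19=37; pred: 24+19-9=34
Step 5: prey: 37+14-25=26; pred: 34+25-13=46
Step 6: prey: 26+10-23=13; pred: 46+23-18=51
Step 7: prey: 13+5-13=5; pred: 51+13-20=44

Answer: 5 44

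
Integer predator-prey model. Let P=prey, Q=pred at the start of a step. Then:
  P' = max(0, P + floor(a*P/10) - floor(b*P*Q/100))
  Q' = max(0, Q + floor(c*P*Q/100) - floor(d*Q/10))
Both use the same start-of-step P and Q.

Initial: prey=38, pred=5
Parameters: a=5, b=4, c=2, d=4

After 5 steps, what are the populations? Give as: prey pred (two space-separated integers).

Step 1: prey: 38+19-7=50; pred: 5+3-2=6
Step 2: prey: 50+25-12=63; pred: 6+6-2=10
Step 3: prey: 63+31-25=69; pred: 10+12-4=18
Step 4: prey: 69+34-49=54; pred: 18+24-7=35
Step 5: prey: 54+27-75=6; pred: 35+37-14=58

Answer: 6 58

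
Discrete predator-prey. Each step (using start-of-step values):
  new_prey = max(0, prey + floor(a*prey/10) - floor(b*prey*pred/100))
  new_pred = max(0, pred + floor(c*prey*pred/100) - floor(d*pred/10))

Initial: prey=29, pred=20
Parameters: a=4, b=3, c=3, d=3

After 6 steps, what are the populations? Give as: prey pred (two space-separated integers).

Answer: 0 17

Derivation:
Step 1: prey: 29+11-17=23; pred: 20+17-6=31
Step 2: prey: 23+9-21=11; pred: 31+21-9=43
Step 3: prey: 11+4-14=1; pred: 43+14-12=45
Step 4: prey: 1+0-1=0; pred: 45+1-13=33
Step 5: prey: 0+0-0=0; pred: 33+0-9=24
Step 6: prey: 0+0-0=0; pred: 24+0-7=17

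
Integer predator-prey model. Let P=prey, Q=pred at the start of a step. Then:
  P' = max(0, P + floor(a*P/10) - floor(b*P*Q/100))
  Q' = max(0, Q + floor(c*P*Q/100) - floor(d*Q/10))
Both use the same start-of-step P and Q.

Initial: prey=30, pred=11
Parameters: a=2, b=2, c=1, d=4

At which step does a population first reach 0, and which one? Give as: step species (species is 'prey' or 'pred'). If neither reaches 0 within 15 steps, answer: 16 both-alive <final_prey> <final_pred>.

Step 1: prey: 30+6-6=30; pred: 11+3-4=10
Step 2: prey: 30+6-6=30; pred: 10+3-4=9
Step 3: prey: 30+6-5=31; pred: 9+2-3=8
Step 4: prey: 31+6-4=33; pred: 8+2-3=7
Step 5: prey: 33+6-4=35; pred: 7+2-2=7
Step 6: prey: 35+7-4=38; pred: 7+2-2=7
Step 7: prey: 38+7-5=40; pred: 7+2-2=7
Step 8: prey: 40+8-5=43; pred: 7+2-2=7
Step 9: prey: 43+8-6=45; pred: 7+3-2=8
Step 10: prey: 45+9-7=47; pred: 8+3-3=8
Step 11: prey: 47+9-7=49; pred: 8+3-3=8
Step 12: prey: 49+9-7=51; pred: 8+3-3=8
Step 13: prey: 51+10-8=53; pred: 8+4-3=9
Step 14: prey: 53+10-9=54; pred: 9+4-3=10
Step 15: prey: 54+10-10=54; pred: 10+5-4=11
No extinction within 15 steps

Answer: 16 both-alive 54 11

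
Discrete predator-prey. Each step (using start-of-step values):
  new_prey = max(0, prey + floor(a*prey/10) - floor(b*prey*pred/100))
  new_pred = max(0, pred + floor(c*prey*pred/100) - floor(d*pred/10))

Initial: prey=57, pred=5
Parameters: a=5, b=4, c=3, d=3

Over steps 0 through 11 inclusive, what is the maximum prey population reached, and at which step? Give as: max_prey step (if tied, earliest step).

Answer: 76 2

Derivation:
Step 1: prey: 57+28-11=74; pred: 5+8-1=12
Step 2: prey: 74+37-35=76; pred: 12+26-3=35
Step 3: prey: 76+38-106=8; pred: 35+79-10=104
Step 4: prey: 8+4-33=0; pred: 104+24-31=97
Step 5: prey: 0+0-0=0; pred: 97+0-29=68
Step 6: prey: 0+0-0=0; pred: 68+0-20=48
Step 7: prey: 0+0-0=0; pred: 48+0-14=34
Step 8: prey: 0+0-0=0; pred: 34+0-10=24
Step 9: prey: 0+0-0=0; pred: 24+0-7=17
Step 10: prey: 0+0-0=0; pred: 17+0-5=12
Step 11: prey: 0+0-0=0; pred: 12+0-3=9
Max prey = 76 at step 2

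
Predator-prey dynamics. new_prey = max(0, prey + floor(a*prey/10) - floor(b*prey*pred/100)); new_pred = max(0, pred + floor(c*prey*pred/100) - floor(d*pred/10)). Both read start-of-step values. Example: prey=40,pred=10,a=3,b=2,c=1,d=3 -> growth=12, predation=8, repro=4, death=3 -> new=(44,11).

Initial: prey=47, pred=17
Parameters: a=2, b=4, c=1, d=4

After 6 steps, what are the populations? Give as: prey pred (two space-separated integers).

Answer: 7 3

Derivation:
Step 1: prey: 47+9-31=25; pred: 17+7-6=18
Step 2: prey: 25+5-18=12; pred: 18+4-7=15
Step 3: prey: 12+2-7=7; pred: 15+1-6=10
Step 4: prey: 7+1-2=6; pred: 10+0-4=6
Step 5: prey: 6+1-1=6; pred: 6+0-2=4
Step 6: prey: 6+1-0=7; pred: 4+0-1=3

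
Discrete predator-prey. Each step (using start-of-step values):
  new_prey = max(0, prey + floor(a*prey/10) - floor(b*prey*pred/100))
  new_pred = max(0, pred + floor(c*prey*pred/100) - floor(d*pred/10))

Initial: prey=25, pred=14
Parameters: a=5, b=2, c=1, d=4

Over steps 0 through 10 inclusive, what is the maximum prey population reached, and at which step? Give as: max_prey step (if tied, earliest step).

Answer: 104 7

Derivation:
Step 1: prey: 25+12-7=30; pred: 14+3-5=12
Step 2: prey: 30+15-7=38; pred: 12+3-4=11
Step 3: prey: 38+19-8=49; pred: 11+4-4=11
Step 4: prey: 49+24-10=63; pred: 11+5-4=12
Step 5: prey: 63+31-15=79; pred: 12+7-4=15
Step 6: prey: 79+39-23=95; pred: 15+11-6=20
Step 7: prey: 95+47-38=104; pred: 20+19-8=31
Step 8: prey: 104+52-64=92; pred: 31+32-12=51
Step 9: prey: 92+46-93=45; pred: 51+46-20=77
Step 10: prey: 45+22-69=0; pred: 77+34-30=81
Max prey = 104 at step 7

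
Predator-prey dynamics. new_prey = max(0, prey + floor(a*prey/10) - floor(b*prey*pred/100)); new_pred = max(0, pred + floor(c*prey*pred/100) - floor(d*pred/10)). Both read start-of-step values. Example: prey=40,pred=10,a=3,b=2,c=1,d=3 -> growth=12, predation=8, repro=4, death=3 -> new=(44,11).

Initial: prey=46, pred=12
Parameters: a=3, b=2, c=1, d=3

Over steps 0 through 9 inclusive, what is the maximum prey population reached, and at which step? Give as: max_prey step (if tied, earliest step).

Answer: 49 2

Derivation:
Step 1: prey: 46+13-11=48; pred: 12+5-3=14
Step 2: prey: 48+14-13=49; pred: 14+6-4=16
Step 3: prey: 49+14-15=48; pred: 16+7-4=19
Step 4: prey: 48+14-18=44; pred: 19+9-5=23
Step 5: prey: 44+13-20=37; pred: 23+10-6=27
Step 6: prey: 37+11-19=29; pred: 27+9-8=28
Step 7: prey: 29+8-16=21; pred: 28+8-8=28
Step 8: prey: 21+6-11=16; pred: 28+5-8=25
Step 9: prey: 16+4-8=12; pred: 25+4-7=22
Max prey = 49 at step 2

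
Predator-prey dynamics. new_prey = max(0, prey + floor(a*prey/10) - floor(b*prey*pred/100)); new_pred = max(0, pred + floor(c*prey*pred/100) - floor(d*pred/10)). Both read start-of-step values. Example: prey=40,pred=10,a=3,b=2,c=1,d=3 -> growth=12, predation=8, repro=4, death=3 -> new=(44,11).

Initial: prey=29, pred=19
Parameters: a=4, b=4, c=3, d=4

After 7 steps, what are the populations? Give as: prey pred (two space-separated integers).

Step 1: prey: 29+11-22=18; pred: 19+16-7=28
Step 2: prey: 18+7-20=5; pred: 28+15-11=32
Step 3: prey: 5+2-6=1; pred: 32+4-12=24
Step 4: prey: 1+0-0=1; pred: 24+0-9=15
Step 5: prey: 1+0-0=1; pred: 15+0-6=9
Step 6: prey: 1+0-0=1; pred: 9+0-3=6
Step 7: prey: 1+0-0=1; pred: 6+0-2=4

Answer: 1 4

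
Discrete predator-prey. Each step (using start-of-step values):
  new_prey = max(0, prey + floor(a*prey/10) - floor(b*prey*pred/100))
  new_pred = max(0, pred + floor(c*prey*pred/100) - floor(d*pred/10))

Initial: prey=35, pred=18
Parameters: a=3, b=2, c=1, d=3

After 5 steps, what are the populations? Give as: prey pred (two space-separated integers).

Answer: 23 18

Derivation:
Step 1: prey: 35+10-12=33; pred: 18+6-5=19
Step 2: prey: 33+9-12=30; pred: 19+6-5=20
Step 3: prey: 30+9-12=27; pred: 20+6-6=20
Step 4: prey: 27+8-10=25; pred: 20+5-6=19
Step 5: prey: 25+7-9=23; pred: 19+4-5=18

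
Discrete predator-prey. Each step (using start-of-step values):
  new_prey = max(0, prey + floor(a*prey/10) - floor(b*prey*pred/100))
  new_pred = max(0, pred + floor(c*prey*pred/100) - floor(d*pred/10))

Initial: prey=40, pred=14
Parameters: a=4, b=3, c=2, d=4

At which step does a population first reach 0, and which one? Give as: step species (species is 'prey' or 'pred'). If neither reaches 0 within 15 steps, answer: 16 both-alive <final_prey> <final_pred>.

Step 1: prey: 40+16-16=40; pred: 14+11-5=20
Step 2: prey: 40+16-24=32; pred: 20+16-8=28
Step 3: prey: 32+12-26=18; pred: 28+17-11=34
Step 4: prey: 18+7-18=7; pred: 34+12-13=33
Step 5: prey: 7+2-6=3; pred: 33+4-13=24
Step 6: prey: 3+1-2=2; pred: 24+1-9=16
Step 7: prey: 2+0-0=2; pred: 16+0-6=10
Step 8: prey: 2+0-0=2; pred: 10+0-4=6
Step 9: prey: 2+0-0=2; pred: 6+0-2=4
Step 10: prey: 2+0-0=2; pred: 4+0-1=3
Step 11: prey: 2+0-0=2; pred: 3+0-1=2
Step 12: prey: 2+0-0=2; pred: 2+0-0=2
Steps 13-15: state stable at prey=2, pred=2 (no change)
No extinction within 15 steps

Answer: 16 both-alive 2 2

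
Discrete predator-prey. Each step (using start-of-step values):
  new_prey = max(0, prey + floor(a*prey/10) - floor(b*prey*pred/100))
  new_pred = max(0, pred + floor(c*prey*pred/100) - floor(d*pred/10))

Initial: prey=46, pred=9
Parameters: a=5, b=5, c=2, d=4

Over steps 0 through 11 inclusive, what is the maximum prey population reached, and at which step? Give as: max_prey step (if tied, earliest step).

Answer: 49 1

Derivation:
Step 1: prey: 46+23-20=49; pred: 9+8-3=14
Step 2: prey: 49+24-34=39; pred: 14+13-5=22
Step 3: prey: 39+19-42=16; pred: 22+17-8=31
Step 4: prey: 16+8-24=0; pred: 31+9-12=28
Step 5: prey: 0+0-0=0; pred: 28+0-11=17
Step 6: prey: 0+0-0=0; pred: 17+0-6=11
Step 7: prey: 0+0-0=0; pred: 11+0-4=7
Step 8: prey: 0+0-0=0; pred: 7+0-2=5
Step 9: prey: 0+0-0=0; pred: 5+0-2=3
Step 10: prey: 0+0-0=0; pred: 3+0-1=2
Step 11: prey: 0+0-0=0; pred: 2+0-0=2
Max prey = 49 at step 1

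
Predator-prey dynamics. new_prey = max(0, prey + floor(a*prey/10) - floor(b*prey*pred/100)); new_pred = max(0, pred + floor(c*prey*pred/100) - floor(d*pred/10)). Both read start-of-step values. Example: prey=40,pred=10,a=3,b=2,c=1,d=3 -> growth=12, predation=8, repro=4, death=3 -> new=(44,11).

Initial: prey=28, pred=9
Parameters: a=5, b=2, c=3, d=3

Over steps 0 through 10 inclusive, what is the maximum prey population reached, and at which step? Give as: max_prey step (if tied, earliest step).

Step 1: prey: 28+14-5=37; pred: 9+7-2=14
Step 2: prey: 37+18-10=45; pred: 14+15-4=25
Step 3: prey: 45+22-22=45; pred: 25+33-7=51
Step 4: prey: 45+22-45=22; pred: 51+68-15=104
Step 5: prey: 22+11-45=0; pred: 104+68-31=141
Step 6: prey: 0+0-0=0; pred: 141+0-42=99
Step 7: prey: 0+0-0=0; pred: 99+0-29=70
Step 8: prey: 0+0-0=0; pred: 70+0-21=49
Step 9: prey: 0+0-0=0; pred: 49+0-14=35
Step 10: prey: 0+0-0=0; pred: 35+0-10=25
Max prey = 45 at step 2

Answer: 45 2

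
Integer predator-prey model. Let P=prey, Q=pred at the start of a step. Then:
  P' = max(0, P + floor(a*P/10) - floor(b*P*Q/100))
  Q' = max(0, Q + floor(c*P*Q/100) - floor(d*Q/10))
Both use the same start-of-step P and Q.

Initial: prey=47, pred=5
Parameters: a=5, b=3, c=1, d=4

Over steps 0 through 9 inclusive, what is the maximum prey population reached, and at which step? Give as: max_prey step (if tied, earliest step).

Answer: 141 5

Derivation:
Step 1: prey: 47+23-7=63; pred: 5+2-2=5
Step 2: prey: 63+31-9=85; pred: 5+3-2=6
Step 3: prey: 85+42-15=112; pred: 6+5-2=9
Step 4: prey: 112+56-30=138; pred: 9+10-3=16
Step 5: prey: 138+69-66=141; pred: 16+22-6=32
Step 6: prey: 141+70-135=76; pred: 32+45-12=65
Step 7: prey: 76+38-148=0; pred: 65+49-26=88
Step 8: prey: 0+0-0=0; pred: 88+0-35=53
Step 9: prey: 0+0-0=0; pred: 53+0-21=32
Max prey = 141 at step 5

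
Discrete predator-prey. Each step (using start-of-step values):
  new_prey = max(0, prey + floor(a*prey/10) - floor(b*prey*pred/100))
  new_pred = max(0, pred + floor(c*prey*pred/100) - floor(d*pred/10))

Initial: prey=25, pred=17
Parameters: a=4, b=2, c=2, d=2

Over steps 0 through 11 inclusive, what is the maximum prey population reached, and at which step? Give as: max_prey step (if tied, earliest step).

Answer: 27 1

Derivation:
Step 1: prey: 25+10-8=27; pred: 17+8-3=22
Step 2: prey: 27+10-11=26; pred: 22+11-4=29
Step 3: prey: 26+10-15=21; pred: 29+15-5=39
Step 4: prey: 21+8-16=13; pred: 39+16-7=48
Step 5: prey: 13+5-12=6; pred: 48+12-9=51
Step 6: prey: 6+2-6=2; pred: 51+6-10=47
Step 7: prey: 2+0-1=1; pred: 47+1-9=39
Step 8: prey: 1+0-0=1; pred: 39+0-7=32
Step 9: prey: 1+0-0=1; pred: 32+0-6=26
Step 10: prey: 1+0-0=1; pred: 26+0-5=21
Step 11: prey: 1+0-0=1; pred: 21+0-4=17
Max prey = 27 at step 1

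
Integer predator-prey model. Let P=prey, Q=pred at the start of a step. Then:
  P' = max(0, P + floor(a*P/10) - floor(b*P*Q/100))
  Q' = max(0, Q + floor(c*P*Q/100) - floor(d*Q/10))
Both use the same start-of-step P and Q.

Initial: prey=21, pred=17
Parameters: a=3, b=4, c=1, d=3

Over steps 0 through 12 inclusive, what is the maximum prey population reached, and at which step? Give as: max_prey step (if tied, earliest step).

Answer: 24 12

Derivation:
Step 1: prey: 21+6-14=13; pred: 17+3-5=15
Step 2: prey: 13+3-7=9; pred: 15+1-4=12
Step 3: prey: 9+2-4=7; pred: 12+1-3=10
Step 4: prey: 7+2-2=7; pred: 10+0-3=7
Step 5: prey: 7+2-1=8; pred: 7+0-2=5
Step 6: prey: 8+2-1=9; pred: 5+0-1=4
Step 7: prey: 9+2-1=10; pred: 4+0-1=3
Step 8: prey: 10+3-1=12; pred: 3+0-0=3
Step 9: prey: 12+3-1=14; pred: 3+0-0=3
Step 10: prey: 14+4-1=17; pred: 3+0-0=3
Step 11: prey: 17+5-2=20; pred: 3+0-0=3
Step 12: prey: 20+6-2=24; pred: 3+0-0=3
Max prey = 24 at step 12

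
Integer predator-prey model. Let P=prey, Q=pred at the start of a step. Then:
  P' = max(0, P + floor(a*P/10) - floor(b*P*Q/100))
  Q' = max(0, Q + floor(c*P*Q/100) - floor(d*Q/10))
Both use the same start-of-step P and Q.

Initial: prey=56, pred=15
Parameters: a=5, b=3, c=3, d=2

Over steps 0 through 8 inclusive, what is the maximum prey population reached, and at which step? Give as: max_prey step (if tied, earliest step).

Step 1: prey: 56+28-25=59; pred: 15+25-3=37
Step 2: prey: 59+29-65=23; pred: 37+65-7=95
Step 3: prey: 23+11-65=0; pred: 95+65-19=141
Step 4: prey: 0+0-0=0; pred: 141+0-28=113
Step 5: prey: 0+0-0=0; pred: 113+0-22=91
Step 6: prey: 0+0-0=0; pred: 91+0-18=73
Step 7: prey: 0+0-0=0; pred: 73+0-14=59
Step 8: prey: 0+0-0=0; pred: 59+0-11=48
Max prey = 59 at step 1

Answer: 59 1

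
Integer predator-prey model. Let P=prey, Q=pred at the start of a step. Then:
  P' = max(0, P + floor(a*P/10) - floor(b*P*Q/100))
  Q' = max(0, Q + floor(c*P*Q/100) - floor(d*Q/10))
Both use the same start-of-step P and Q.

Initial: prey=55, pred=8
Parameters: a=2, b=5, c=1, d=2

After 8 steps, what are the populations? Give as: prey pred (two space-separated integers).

Step 1: prey: 55+11-22=44; pred: 8+4-1=11
Step 2: prey: 44+8-24=28; pred: 11+4-2=13
Step 3: prey: 28+5-18=15; pred: 13+3-2=14
Step 4: prey: 15+3-10=8; pred: 14+2-2=14
Step 5: prey: 8+1-5=4; pred: 14+1-2=13
Step 6: prey: 4+0-2=2; pred: 13+0-2=11
Step 7: prey: 2+0-1=1; pred: 11+0-2=9
Step 8: prey: 1+0-0=1; pred: 9+0-1=8

Answer: 1 8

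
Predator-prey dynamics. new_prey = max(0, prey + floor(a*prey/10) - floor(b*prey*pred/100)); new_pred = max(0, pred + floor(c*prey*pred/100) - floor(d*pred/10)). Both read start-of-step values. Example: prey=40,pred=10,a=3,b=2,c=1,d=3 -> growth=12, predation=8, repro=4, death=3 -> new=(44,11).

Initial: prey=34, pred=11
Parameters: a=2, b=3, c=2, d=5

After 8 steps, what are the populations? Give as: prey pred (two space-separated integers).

Step 1: prey: 34+6-11=29; pred: 11+7-5=13
Step 2: prey: 29+5-11=23; pred: 13+7-6=14
Step 3: prey: 23+4-9=18; pred: 14+6-7=13
Step 4: prey: 18+3-7=14; pred: 13+4-6=11
Step 5: prey: 14+2-4=12; pred: 11+3-5=9
Step 6: prey: 12+2-3=11; pred: 9+2-4=7
Step 7: prey: 11+2-2=11; pred: 7+1-3=5
Step 8: prey: 11+2-1=12; pred: 5+1-2=4

Answer: 12 4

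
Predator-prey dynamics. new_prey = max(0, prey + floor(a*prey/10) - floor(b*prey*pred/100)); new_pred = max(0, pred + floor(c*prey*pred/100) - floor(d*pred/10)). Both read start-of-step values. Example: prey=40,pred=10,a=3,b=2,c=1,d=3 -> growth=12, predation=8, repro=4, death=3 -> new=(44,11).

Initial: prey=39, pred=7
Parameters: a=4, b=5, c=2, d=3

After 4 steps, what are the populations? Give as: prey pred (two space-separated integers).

Step 1: prey: 39+15-13=41; pred: 7+5-2=10
Step 2: prey: 41+16-20=37; pred: 10+8-3=15
Step 3: prey: 37+14-27=24; pred: 15+11-4=22
Step 4: prey: 24+9-26=7; pred: 22+10-6=26

Answer: 7 26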